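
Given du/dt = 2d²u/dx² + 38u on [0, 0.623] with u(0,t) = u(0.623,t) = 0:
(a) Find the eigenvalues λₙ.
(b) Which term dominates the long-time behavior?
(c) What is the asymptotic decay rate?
Eigenvalues: λₙ = 2n²π²/0.623² - 38.
First three modes:
  n=1: λ₁ = 2π²/0.623² - 38 ≈ 12.857
  n=2: λ₂ = 8π²/0.623² - 38 ≈ 165.429
  n=3: λ₃ = 18π²/0.623² - 38 ≈ 419.716
Since 2π²/0.623² ≈ 50.857 > 38, all λₙ > 0.
The n=1 mode decays slowest → dominates as t → ∞.
Asymptotic: u ~ c₁ sin(πx/0.623) e^{-λ₁t} with decay rate λ₁ ≈ 12.857.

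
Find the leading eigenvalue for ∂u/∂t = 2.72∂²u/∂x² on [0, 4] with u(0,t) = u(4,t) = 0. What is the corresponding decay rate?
Eigenvalues: λₙ = 2.72n²π²/4².
First three modes:
  n=1: λ₁ = 2.72π²/4² ≈ 1.678
  n=2: λ₂ = 10.88π²/4² ≈ 6.711 (4× faster decay)
  n=3: λ₃ = 24.48π²/4² ≈ 15.1 (9× faster decay)
As t → ∞, higher modes decay exponentially faster. The n=1 mode dominates: u ~ c₁ sin(πx/4) e^{-λ₁t}.
Decay rate: λ₁ = 2.72π²/4² ≈ 1.678.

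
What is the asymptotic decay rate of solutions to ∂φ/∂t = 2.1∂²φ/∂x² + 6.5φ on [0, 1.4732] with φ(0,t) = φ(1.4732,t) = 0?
Eigenvalues: λₙ = 2.1n²π²/1.4732² - 6.5.
First three modes:
  n=1: λ₁ = 2.1π²/1.4732² - 6.5 ≈ 3.05
  n=2: λ₂ = 8.4π²/1.4732² - 6.5 ≈ 31.699
  n=3: λ₃ = 18.9π²/1.4732² - 6.5 ≈ 79.448
Since 2.1π²/1.4732² ≈ 9.55 > 6.5, all λₙ > 0.
The n=1 mode decays slowest → dominates as t → ∞.
Asymptotic: φ ~ c₁ sin(πx/1.4732) e^{-λ₁t} with decay rate λ₁ ≈ 3.05.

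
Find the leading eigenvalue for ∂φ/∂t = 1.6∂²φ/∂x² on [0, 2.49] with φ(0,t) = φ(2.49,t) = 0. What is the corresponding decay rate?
Eigenvalues: λₙ = 1.6n²π²/2.49².
First three modes:
  n=1: λ₁ = 1.6π²/2.49² ≈ 2.547
  n=2: λ₂ = 6.4π²/2.49² ≈ 10.188 (4× faster decay)
  n=3: λ₃ = 14.4π²/2.49² ≈ 22.923 (9× faster decay)
As t → ∞, higher modes decay exponentially faster. The n=1 mode dominates: φ ~ c₁ sin(πx/2.49) e^{-λ₁t}.
Decay rate: λ₁ = 1.6π²/2.49² ≈ 2.547.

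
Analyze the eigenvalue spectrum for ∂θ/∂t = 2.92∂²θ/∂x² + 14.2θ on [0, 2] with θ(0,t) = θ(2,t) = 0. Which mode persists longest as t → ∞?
Eigenvalues: λₙ = 2.92n²π²/2² - 14.2.
First three modes:
  n=1: λ₁ = 2.92π²/2² - 14.2 ≈ -6.995
  n=2: λ₂ = 11.68π²/2² - 14.2 ≈ 14.619
  n=3: λ₃ = 26.28π²/2² - 14.2 ≈ 50.643
Since 2.92π²/2² ≈ 7.205 < 14.2, λ₁ < 0.
The n=1 mode grows fastest (−λₙ is largest for n=1) → dominates.
Asymptotic: θ ~ c₁ sin(πx/2) e^{6.995t} (exponential growth at rate −λ₁ ≈ 6.995).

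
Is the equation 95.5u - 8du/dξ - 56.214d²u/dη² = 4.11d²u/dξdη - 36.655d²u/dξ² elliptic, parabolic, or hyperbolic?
Rewriting in standard form: 36.655d²u/dξ² - 4.11d²u/dξdη - 56.214d²u/dη² - 8du/dξ + 95.5u = 0. Computing B² - 4AC with A = 36.655, B = -4.11, C = -56.214: discriminant = 8258.98878 (positive). Answer: hyperbolic.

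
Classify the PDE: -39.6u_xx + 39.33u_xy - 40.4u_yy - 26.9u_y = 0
A = -39.6, B = 39.33, C = -40.4. Discriminant B² - 4AC = -4852.5111. Since -4852.5111 < 0, elliptic.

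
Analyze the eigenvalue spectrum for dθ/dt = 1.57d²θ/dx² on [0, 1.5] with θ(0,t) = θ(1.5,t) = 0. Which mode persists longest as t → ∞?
Eigenvalues: λₙ = 1.57n²π²/1.5².
First three modes:
  n=1: λ₁ = 1.57π²/1.5² ≈ 6.887
  n=2: λ₂ = 6.28π²/1.5² ≈ 27.547 (4× faster decay)
  n=3: λ₃ = 14.13π²/1.5² ≈ 61.981 (9× faster decay)
As t → ∞, higher modes decay exponentially faster. The n=1 mode dominates: θ ~ c₁ sin(πx/1.5) e^{-λ₁t}.
Decay rate: λ₁ = 1.57π²/1.5² ≈ 6.887.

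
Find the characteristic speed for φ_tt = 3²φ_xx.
Speed = 3. Information travels along characteristics x = x₀ ± 3t.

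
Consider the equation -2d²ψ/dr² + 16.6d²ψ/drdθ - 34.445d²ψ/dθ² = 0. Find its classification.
Parabolic. (A = -2, B = 16.6, C = -34.445 gives B² - 4AC = 0.)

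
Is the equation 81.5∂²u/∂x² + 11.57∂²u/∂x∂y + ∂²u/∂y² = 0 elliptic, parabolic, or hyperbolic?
Computing B² - 4AC with A = 81.5, B = 11.57, C = 1: discriminant = -192.1351 (negative). Answer: elliptic.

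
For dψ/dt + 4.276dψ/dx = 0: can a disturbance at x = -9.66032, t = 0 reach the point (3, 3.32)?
No. Only data at x = -11.19632 affects (3, 3.32). Advection has one-way propagation along characteristics.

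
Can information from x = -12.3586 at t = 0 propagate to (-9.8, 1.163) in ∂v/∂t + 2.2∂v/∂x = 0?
Yes. The characteristic through (-9.8, 1.163) passes through x = -12.3586.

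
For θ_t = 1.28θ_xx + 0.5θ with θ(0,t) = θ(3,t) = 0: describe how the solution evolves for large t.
θ → 0. Diffusion dominates reaction (r=0.5 < κπ²/L²≈1.4); solution decays.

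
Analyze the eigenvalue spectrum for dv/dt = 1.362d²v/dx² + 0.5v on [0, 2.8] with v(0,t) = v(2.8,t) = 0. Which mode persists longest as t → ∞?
Eigenvalues: λₙ = 1.362n²π²/2.8² - 0.5.
First three modes:
  n=1: λ₁ = 1.362π²/2.8² - 0.5 ≈ 1.215
  n=2: λ₂ = 5.448π²/2.8² - 0.5 ≈ 6.358
  n=3: λ₃ = 12.258π²/2.8² - 0.5 ≈ 14.931
Since 1.362π²/2.8² ≈ 1.715 > 0.5, all λₙ > 0.
The n=1 mode decays slowest → dominates as t → ∞.
Asymptotic: v ~ c₁ sin(πx/2.8) e^{-λ₁t} with decay rate λ₁ ≈ 1.215.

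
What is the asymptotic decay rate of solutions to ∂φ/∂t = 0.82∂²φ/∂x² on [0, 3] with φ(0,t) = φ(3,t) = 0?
Eigenvalues: λₙ = 0.82n²π²/3².
First three modes:
  n=1: λ₁ = 0.82π²/3² ≈ 0.899
  n=2: λ₂ = 3.28π²/3² ≈ 3.597 (4× faster decay)
  n=3: λ₃ = 7.38π²/3² ≈ 8.093 (9× faster decay)
As t → ∞, higher modes decay exponentially faster. The n=1 mode dominates: φ ~ c₁ sin(πx/3) e^{-λ₁t}.
Decay rate: λ₁ = 0.82π²/3² ≈ 0.899.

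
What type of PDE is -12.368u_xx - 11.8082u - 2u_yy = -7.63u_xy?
Rewriting in standard form: -12.368u_xx + 7.63u_xy - 2u_yy - 11.8082u = 0. With A = -12.368, B = 7.63, C = -2, the discriminant is -40.7271. This is an elliptic PDE.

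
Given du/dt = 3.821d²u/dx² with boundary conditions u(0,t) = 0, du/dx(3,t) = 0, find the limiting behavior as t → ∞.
u → 0. Heat escapes through the Dirichlet boundary.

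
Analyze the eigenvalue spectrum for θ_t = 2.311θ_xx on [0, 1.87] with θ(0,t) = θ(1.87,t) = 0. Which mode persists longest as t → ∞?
Eigenvalues: λₙ = 2.311n²π²/1.87².
First three modes:
  n=1: λ₁ = 2.311π²/1.87² ≈ 6.523
  n=2: λ₂ = 9.244π²/1.87² ≈ 26.09 (4× faster decay)
  n=3: λ₃ = 20.799π²/1.87² ≈ 58.703 (9× faster decay)
As t → ∞, higher modes decay exponentially faster. The n=1 mode dominates: θ ~ c₁ sin(πx/1.87) e^{-λ₁t}.
Decay rate: λ₁ = 2.311π²/1.87² ≈ 6.523.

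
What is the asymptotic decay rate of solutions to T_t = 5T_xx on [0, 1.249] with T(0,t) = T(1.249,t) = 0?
Eigenvalues: λₙ = 5n²π²/1.249².
First three modes:
  n=1: λ₁ = 5π²/1.249² ≈ 31.633
  n=2: λ₂ = 20π²/1.249² ≈ 126.533 (4× faster decay)
  n=3: λ₃ = 45π²/1.249² ≈ 284.7 (9× faster decay)
As t → ∞, higher modes decay exponentially faster. The n=1 mode dominates: T ~ c₁ sin(πx/1.249) e^{-λ₁t}.
Decay rate: λ₁ = 5π²/1.249² ≈ 31.633.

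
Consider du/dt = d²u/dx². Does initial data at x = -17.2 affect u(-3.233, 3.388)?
Yes, for any finite x. The heat equation has infinite propagation speed, so all initial data affects all points at any t > 0.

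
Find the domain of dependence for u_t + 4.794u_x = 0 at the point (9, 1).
A single point: x = 4.206. The characteristic through (9, 1) is x - 4.794t = const, so x = 9 - 4.794·1 = 4.206.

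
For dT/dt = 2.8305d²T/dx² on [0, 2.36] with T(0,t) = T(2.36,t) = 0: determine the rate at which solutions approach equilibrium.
Eigenvalues: λₙ = 2.8305n²π²/2.36².
First three modes:
  n=1: λ₁ = 2.8305π²/2.36² ≈ 5.016
  n=2: λ₂ = 11.322π²/2.36² ≈ 20.063 (4× faster decay)
  n=3: λ₃ = 25.4745π²/2.36² ≈ 45.142 (9× faster decay)
As t → ∞, higher modes decay exponentially faster. The n=1 mode dominates: T ~ c₁ sin(πx/2.36) e^{-λ₁t}.
Decay rate: λ₁ = 2.8305π²/2.36² ≈ 5.016.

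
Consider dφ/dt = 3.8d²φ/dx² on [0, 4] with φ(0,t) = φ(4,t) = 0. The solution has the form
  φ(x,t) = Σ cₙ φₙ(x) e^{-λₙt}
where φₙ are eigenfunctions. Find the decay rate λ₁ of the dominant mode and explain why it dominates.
Eigenvalues: λₙ = 3.8n²π²/4².
First three modes:
  n=1: λ₁ = 3.8π²/4² ≈ 2.344
  n=2: λ₂ = 15.2π²/4² ≈ 9.376 (4× faster decay)
  n=3: λ₃ = 34.2π²/4² ≈ 21.096 (9× faster decay)
As t → ∞, higher modes decay exponentially faster. The n=1 mode dominates: φ ~ c₁ sin(πx/4) e^{-λ₁t}.
Decay rate: λ₁ = 3.8π²/4² ≈ 2.344.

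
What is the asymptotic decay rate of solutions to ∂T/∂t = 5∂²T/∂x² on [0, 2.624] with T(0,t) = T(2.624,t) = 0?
Eigenvalues: λₙ = 5n²π²/2.624².
First three modes:
  n=1: λ₁ = 5π²/2.624² ≈ 7.167
  n=2: λ₂ = 20π²/2.624² ≈ 28.668 (4× faster decay)
  n=3: λ₃ = 45π²/2.624² ≈ 64.504 (9× faster decay)
As t → ∞, higher modes decay exponentially faster. The n=1 mode dominates: T ~ c₁ sin(πx/2.624) e^{-λ₁t}.
Decay rate: λ₁ = 5π²/2.624² ≈ 7.167.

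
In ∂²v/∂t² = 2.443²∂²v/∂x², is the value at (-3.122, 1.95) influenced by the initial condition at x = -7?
Yes. The domain of dependence is [-7.88585, 1.64185], and -7 ∈ [-7.88585, 1.64185].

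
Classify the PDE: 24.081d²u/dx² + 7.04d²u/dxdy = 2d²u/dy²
Rewriting in standard form: 24.081d²u/dx² + 7.04d²u/dxdy - 2d²u/dy² = 0. A = 24.081, B = 7.04, C = -2. Discriminant B² - 4AC = 242.2096. Since 242.2096 > 0, hyperbolic.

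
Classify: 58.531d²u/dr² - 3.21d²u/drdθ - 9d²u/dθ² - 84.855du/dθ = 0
Hyperbolic (discriminant = 2117.4201).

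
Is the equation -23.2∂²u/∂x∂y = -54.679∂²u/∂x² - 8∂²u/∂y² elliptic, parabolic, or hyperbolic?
Rewriting in standard form: 54.679∂²u/∂x² - 23.2∂²u/∂x∂y + 8∂²u/∂y² = 0. Computing B² - 4AC with A = 54.679, B = -23.2, C = 8: discriminant = -1211.488 (negative). Answer: elliptic.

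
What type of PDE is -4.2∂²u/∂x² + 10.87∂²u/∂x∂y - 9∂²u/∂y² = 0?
With A = -4.2, B = 10.87, C = -9, the discriminant is -33.0431. This is an elliptic PDE.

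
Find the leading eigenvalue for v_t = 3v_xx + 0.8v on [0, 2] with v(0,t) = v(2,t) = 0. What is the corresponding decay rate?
Eigenvalues: λₙ = 3n²π²/2² - 0.8.
First three modes:
  n=1: λ₁ = 3π²/2² - 0.8 ≈ 6.602
  n=2: λ₂ = 12π²/2² - 0.8 ≈ 28.809
  n=3: λ₃ = 27π²/2² - 0.8 ≈ 65.82
Since 3π²/2² ≈ 7.402 > 0.8, all λₙ > 0.
The n=1 mode decays slowest → dominates as t → ∞.
Asymptotic: v ~ c₁ sin(πx/2) e^{-λ₁t} with decay rate λ₁ ≈ 6.602.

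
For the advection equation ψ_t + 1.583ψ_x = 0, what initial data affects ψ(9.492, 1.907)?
A single point: x = 6.473219. The characteristic through (9.492, 1.907) is x - 1.583t = const, so x = 9.492 - 1.583·1.907 = 6.473219.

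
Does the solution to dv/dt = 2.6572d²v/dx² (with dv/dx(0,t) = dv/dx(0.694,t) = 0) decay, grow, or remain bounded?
v → constant (steady state). Heat is conserved (no flux at boundaries); solution approaches the spatial average.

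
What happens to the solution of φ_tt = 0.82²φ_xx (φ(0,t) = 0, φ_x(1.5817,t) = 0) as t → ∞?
φ oscillates (no decay). Energy is conserved; the solution oscillates indefinitely as standing waves.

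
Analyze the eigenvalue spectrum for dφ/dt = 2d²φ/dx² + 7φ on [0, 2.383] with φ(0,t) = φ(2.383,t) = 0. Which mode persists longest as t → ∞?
Eigenvalues: λₙ = 2n²π²/2.383² - 7.
First three modes:
  n=1: λ₁ = 2π²/2.383² - 7 ≈ -3.524
  n=2: λ₂ = 8π²/2.383² - 7 ≈ 6.904
  n=3: λ₃ = 18π²/2.383² - 7 ≈ 24.284
Since 2π²/2.383² ≈ 3.476 < 7, λ₁ < 0.
The n=1 mode grows fastest (−λₙ is largest for n=1) → dominates.
Asymptotic: φ ~ c₁ sin(πx/2.383) e^{3.524t} (exponential growth at rate −λ₁ ≈ 3.524).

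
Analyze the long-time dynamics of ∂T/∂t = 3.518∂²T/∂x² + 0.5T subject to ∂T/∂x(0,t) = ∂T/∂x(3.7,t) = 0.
Long-time behavior: T grows unboundedly. With Neumann BCs the constant mode has diffusion eigenvalue 0, so any r > 0 makes it grow like e^(0.5t); solution grows exponentially.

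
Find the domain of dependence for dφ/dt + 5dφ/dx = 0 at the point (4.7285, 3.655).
A single point: x = -13.5465. The characteristic through (4.7285, 3.655) is x - 5t = const, so x = 4.7285 - 5·3.655 = -13.5465.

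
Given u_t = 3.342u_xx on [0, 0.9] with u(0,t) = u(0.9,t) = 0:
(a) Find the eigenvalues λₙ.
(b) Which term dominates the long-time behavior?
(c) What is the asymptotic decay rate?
Eigenvalues: λₙ = 3.342n²π²/0.9².
First three modes:
  n=1: λ₁ = 3.342π²/0.9² ≈ 40.721
  n=2: λ₂ = 13.368π²/0.9² ≈ 162.885 (4× faster decay)
  n=3: λ₃ = 30.078π²/0.9² ≈ 366.491 (9× faster decay)
As t → ∞, higher modes decay exponentially faster. The n=1 mode dominates: u ~ c₁ sin(πx/0.9) e^{-λ₁t}.
Decay rate: λ₁ = 3.342π²/0.9² ≈ 40.721.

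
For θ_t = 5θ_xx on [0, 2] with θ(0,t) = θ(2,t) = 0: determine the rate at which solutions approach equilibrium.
Eigenvalues: λₙ = 5n²π²/2².
First three modes:
  n=1: λ₁ = 5π²/2² ≈ 12.337
  n=2: λ₂ = 20π²/2² ≈ 49.348 (4× faster decay)
  n=3: λ₃ = 45π²/2² ≈ 111.033 (9× faster decay)
As t → ∞, higher modes decay exponentially faster. The n=1 mode dominates: θ ~ c₁ sin(πx/2) e^{-λ₁t}.
Decay rate: λ₁ = 5π²/2² ≈ 12.337.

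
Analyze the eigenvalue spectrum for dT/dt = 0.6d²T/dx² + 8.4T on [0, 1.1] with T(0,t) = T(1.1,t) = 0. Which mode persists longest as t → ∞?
Eigenvalues: λₙ = 0.6n²π²/1.1² - 8.4.
First three modes:
  n=1: λ₁ = 0.6π²/1.1² - 8.4 ≈ -3.506
  n=2: λ₂ = 2.4π²/1.1² - 8.4 ≈ 11.176
  n=3: λ₃ = 5.4π²/1.1² - 8.4 ≈ 35.646
Since 0.6π²/1.1² ≈ 4.894 < 8.4, λ₁ < 0.
The n=1 mode grows fastest (−λₙ is largest for n=1) → dominates.
Asymptotic: T ~ c₁ sin(πx/1.1) e^{3.506t} (exponential growth at rate −λ₁ ≈ 3.506).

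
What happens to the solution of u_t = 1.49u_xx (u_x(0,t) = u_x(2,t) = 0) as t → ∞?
u → constant (steady state). Heat is conserved (no flux at boundaries); solution approaches the spatial average.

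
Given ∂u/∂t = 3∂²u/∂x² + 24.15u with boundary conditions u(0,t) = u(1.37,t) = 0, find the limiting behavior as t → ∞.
u grows unboundedly. Reaction dominates diffusion (r=24.15 > κπ²/L²≈15.78); solution grows exponentially.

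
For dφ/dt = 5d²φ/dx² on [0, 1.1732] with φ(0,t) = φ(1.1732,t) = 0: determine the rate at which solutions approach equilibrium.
Eigenvalues: λₙ = 5n²π²/1.1732².
First three modes:
  n=1: λ₁ = 5π²/1.1732² ≈ 35.853
  n=2: λ₂ = 20π²/1.1732² ≈ 143.412 (4× faster decay)
  n=3: λ₃ = 45π²/1.1732² ≈ 322.677 (9× faster decay)
As t → ∞, higher modes decay exponentially faster. The n=1 mode dominates: φ ~ c₁ sin(πx/1.1732) e^{-λ₁t}.
Decay rate: λ₁ = 5π²/1.1732² ≈ 35.853.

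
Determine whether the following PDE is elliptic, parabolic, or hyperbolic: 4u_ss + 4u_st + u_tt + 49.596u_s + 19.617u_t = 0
Coefficients: A = 4, B = 4, C = 1. B² - 4AC = 0, which is zero, so the equation is parabolic.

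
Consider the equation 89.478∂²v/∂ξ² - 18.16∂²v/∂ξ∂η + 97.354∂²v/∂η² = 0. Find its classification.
Elliptic. (A = 89.478, B = -18.16, C = 97.354 gives B² - 4AC = -34514.379248.)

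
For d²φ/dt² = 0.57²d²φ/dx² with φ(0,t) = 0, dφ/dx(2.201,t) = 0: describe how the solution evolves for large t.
φ oscillates (no decay). Energy is conserved; the solution oscillates indefinitely as standing waves.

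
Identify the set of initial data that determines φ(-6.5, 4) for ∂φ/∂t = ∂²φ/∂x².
The entire real line. The heat equation has infinite propagation speed: any initial disturbance instantly affects all points (though exponentially small far away).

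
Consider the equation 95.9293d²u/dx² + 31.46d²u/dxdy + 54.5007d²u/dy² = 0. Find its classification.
Elliptic. (A = 95.9293, B = 31.46, C = 54.5007 gives B² - 4AC = -19923.12440204.)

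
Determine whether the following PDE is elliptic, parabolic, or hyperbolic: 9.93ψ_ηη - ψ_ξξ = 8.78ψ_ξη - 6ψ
Rewriting in standard form: -ψ_ξξ - 8.78ψ_ξη + 9.93ψ_ηη + 6ψ = 0. Coefficients: A = -1, B = -8.78, C = 9.93. B² - 4AC = 116.8084, which is positive, so the equation is hyperbolic.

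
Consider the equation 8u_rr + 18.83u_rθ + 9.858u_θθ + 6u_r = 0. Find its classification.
Hyperbolic. (A = 8, B = 18.83, C = 9.858 gives B² - 4AC = 39.1129.)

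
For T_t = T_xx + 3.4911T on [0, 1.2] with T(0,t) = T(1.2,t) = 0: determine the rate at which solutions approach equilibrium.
Eigenvalues: λₙ = n²π²/1.2² - 3.4911.
First three modes:
  n=1: λ₁ = π²/1.2² - 3.4911 ≈ 3.363
  n=2: λ₂ = 4π²/1.2² - 3.4911 ≈ 23.924
  n=3: λ₃ = 9π²/1.2² - 3.4911 ≈ 58.194
Since π²/1.2² ≈ 6.854 > 3.4911, all λₙ > 0.
The n=1 mode decays slowest → dominates as t → ∞.
Asymptotic: T ~ c₁ sin(πx/1.2) e^{-λ₁t} with decay rate λ₁ ≈ 3.363.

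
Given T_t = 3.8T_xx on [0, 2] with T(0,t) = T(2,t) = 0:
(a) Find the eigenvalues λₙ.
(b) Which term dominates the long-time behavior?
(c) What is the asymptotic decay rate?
Eigenvalues: λₙ = 3.8n²π²/2².
First three modes:
  n=1: λ₁ = 3.8π²/2² ≈ 9.376
  n=2: λ₂ = 15.2π²/2² ≈ 37.504 (4× faster decay)
  n=3: λ₃ = 34.2π²/2² ≈ 84.385 (9× faster decay)
As t → ∞, higher modes decay exponentially faster. The n=1 mode dominates: T ~ c₁ sin(πx/2) e^{-λ₁t}.
Decay rate: λ₁ = 3.8π²/2² ≈ 9.376.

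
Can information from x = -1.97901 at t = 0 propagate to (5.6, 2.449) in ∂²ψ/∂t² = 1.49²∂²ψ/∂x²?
No. The domain of dependence is [1.95099, 9.24901], and -1.97901 is outside this interval.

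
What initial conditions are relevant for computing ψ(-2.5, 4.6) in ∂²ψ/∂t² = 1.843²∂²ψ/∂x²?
Domain of dependence: [-10.9778, 5.9778]. Signals travel at speed 1.843, so data within |x - -2.5| ≤ 1.843·4.6 = 8.4778 can reach the point.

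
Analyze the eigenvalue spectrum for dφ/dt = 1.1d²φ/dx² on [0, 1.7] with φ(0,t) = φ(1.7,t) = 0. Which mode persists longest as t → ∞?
Eigenvalues: λₙ = 1.1n²π²/1.7².
First three modes:
  n=1: λ₁ = 1.1π²/1.7² ≈ 3.757
  n=2: λ₂ = 4.4π²/1.7² ≈ 15.026 (4× faster decay)
  n=3: λ₃ = 9.9π²/1.7² ≈ 33.809 (9× faster decay)
As t → ∞, higher modes decay exponentially faster. The n=1 mode dominates: φ ~ c₁ sin(πx/1.7) e^{-λ₁t}.
Decay rate: λ₁ = 1.1π²/1.7² ≈ 3.757.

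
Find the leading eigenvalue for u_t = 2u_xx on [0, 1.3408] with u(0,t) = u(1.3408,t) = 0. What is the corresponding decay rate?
Eigenvalues: λₙ = 2n²π²/1.3408².
First three modes:
  n=1: λ₁ = 2π²/1.3408² ≈ 10.98
  n=2: λ₂ = 8π²/1.3408² ≈ 43.92 (4× faster decay)
  n=3: λ₃ = 18π²/1.3408² ≈ 98.82 (9× faster decay)
As t → ∞, higher modes decay exponentially faster. The n=1 mode dominates: u ~ c₁ sin(πx/1.3408) e^{-λ₁t}.
Decay rate: λ₁ = 2π²/1.3408² ≈ 10.98.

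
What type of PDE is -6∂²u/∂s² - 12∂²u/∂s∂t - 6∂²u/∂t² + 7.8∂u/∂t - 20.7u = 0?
With A = -6, B = -12, C = -6, the discriminant is 0. This is a parabolic PDE.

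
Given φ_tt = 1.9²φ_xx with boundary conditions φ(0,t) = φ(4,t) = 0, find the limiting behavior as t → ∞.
φ oscillates (no decay). Energy is conserved; the solution oscillates indefinitely as standing waves.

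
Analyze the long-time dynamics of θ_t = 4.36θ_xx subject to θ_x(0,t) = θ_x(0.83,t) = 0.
Long-time behavior: θ → constant (steady state). Heat is conserved (no flux at boundaries); solution approaches the spatial average.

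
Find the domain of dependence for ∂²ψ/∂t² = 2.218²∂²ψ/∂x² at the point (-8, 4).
Domain of dependence: [-16.872, 0.872]. Signals travel at speed 2.218, so data within |x - -8| ≤ 2.218·4 = 8.872 can reach the point.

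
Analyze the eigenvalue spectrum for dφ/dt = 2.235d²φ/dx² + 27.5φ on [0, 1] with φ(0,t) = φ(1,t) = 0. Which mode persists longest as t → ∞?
Eigenvalues: λₙ = 2.235n²π²/1² - 27.5.
First three modes:
  n=1: λ₁ = 2.235π² - 27.5 ≈ -5.441
  n=2: λ₂ = 8.94π² - 27.5 ≈ 60.734
  n=3: λ₃ = 20.115π² - 27.5 ≈ 171.027
Since 2.235π² ≈ 22.059 < 27.5, λ₁ < 0.
The n=1 mode grows fastest (−λₙ is largest for n=1) → dominates.
Asymptotic: φ ~ c₁ sin(πx/1) e^{5.441t} (exponential growth at rate −λ₁ ≈ 5.441).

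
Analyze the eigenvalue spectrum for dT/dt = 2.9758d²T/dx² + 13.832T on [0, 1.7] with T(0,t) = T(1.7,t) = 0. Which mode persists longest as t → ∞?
Eigenvalues: λₙ = 2.9758n²π²/1.7² - 13.832.
First three modes:
  n=1: λ₁ = 2.9758π²/1.7² - 13.832 ≈ -3.669
  n=2: λ₂ = 11.9032π²/1.7² - 13.832 ≈ 26.818
  n=3: λ₃ = 26.7822π²/1.7² - 13.832 ≈ 77.632
Since 2.9758π²/1.7² ≈ 10.163 < 13.832, λ₁ < 0.
The n=1 mode grows fastest (−λₙ is largest for n=1) → dominates.
Asymptotic: T ~ c₁ sin(πx/1.7) e^{3.669t} (exponential growth at rate −λ₁ ≈ 3.669).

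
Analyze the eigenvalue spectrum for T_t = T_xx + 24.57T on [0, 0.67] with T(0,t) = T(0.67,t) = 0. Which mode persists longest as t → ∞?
Eigenvalues: λₙ = n²π²/0.67² - 24.57.
First three modes:
  n=1: λ₁ = π²/0.67² - 24.57 ≈ -2.584
  n=2: λ₂ = 4π²/0.67² - 24.57 ≈ 63.375
  n=3: λ₃ = 9π²/0.67² - 24.57 ≈ 173.306
Since π²/0.67² ≈ 21.986 < 24.57, λ₁ < 0.
The n=1 mode grows fastest (−λₙ is largest for n=1) → dominates.
Asymptotic: T ~ c₁ sin(πx/0.67) e^{2.584t} (exponential growth at rate −λ₁ ≈ 2.584).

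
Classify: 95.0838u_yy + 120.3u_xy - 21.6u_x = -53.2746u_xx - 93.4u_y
Rewriting in standard form: 53.2746u_xx + 120.3u_xy + 95.0838u_yy - 21.6u_x + 93.4u_y = 0. Elliptic (discriminant = -5790.11564592).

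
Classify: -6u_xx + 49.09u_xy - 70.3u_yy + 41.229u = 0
Hyperbolic (discriminant = 722.6281).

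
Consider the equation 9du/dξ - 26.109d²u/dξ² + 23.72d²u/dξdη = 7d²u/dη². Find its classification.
Rewriting in standard form: -26.109d²u/dξ² + 23.72d²u/dξdη - 7d²u/dη² + 9du/dξ = 0. Elliptic. (A = -26.109, B = 23.72, C = -7 gives B² - 4AC = -168.4136.)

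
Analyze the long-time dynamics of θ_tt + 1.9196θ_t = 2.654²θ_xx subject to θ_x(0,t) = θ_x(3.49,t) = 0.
Long-time behavior: θ → constant (steady state). Damping (γ=1.9196) dissipates the nonconstant modes; with Neumann BCs the spatial average obeys M''+γM'=0 and tends to a finite limit.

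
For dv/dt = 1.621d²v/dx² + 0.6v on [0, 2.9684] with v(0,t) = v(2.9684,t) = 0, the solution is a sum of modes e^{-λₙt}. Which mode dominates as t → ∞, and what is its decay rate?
Eigenvalues: λₙ = 1.621n²π²/2.9684² - 0.6.
First three modes:
  n=1: λ₁ = 1.621π²/2.9684² - 0.6 ≈ 1.216
  n=2: λ₂ = 6.484π²/2.9684² - 0.6 ≈ 6.663
  n=3: λ₃ = 14.589π²/2.9684² - 0.6 ≈ 15.741
Since 1.621π²/2.9684² ≈ 1.816 > 0.6, all λₙ > 0.
The n=1 mode decays slowest → dominates as t → ∞.
Asymptotic: v ~ c₁ sin(πx/2.9684) e^{-λ₁t} with decay rate λ₁ ≈ 1.216.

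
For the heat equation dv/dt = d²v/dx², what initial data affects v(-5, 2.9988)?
The entire real line. The heat equation has infinite propagation speed: any initial disturbance instantly affects all points (though exponentially small far away).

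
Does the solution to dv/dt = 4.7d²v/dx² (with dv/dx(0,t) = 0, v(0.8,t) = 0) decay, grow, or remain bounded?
v → 0. Heat escapes through the Dirichlet boundary.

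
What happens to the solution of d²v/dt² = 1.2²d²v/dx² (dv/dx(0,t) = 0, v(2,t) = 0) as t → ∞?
v oscillates (no decay). Energy is conserved; the solution oscillates indefinitely as standing waves.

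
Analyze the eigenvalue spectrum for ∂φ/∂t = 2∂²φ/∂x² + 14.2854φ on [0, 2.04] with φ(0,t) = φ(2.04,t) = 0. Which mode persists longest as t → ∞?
Eigenvalues: λₙ = 2n²π²/2.04² - 14.2854.
First three modes:
  n=1: λ₁ = 2π²/2.04² - 14.2854 ≈ -9.542
  n=2: λ₂ = 8π²/2.04² - 14.2854 ≈ 4.687
  n=3: λ₃ = 18π²/2.04² - 14.2854 ≈ 28.403
Since 2π²/2.04² ≈ 4.743 < 14.2854, λ₁ < 0.
The n=1 mode grows fastest (−λₙ is largest for n=1) → dominates.
Asymptotic: φ ~ c₁ sin(πx/2.04) e^{9.542t} (exponential growth at rate −λ₁ ≈ 9.542).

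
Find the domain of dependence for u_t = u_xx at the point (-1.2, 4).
The entire real line. The heat equation has infinite propagation speed: any initial disturbance instantly affects all points (though exponentially small far away).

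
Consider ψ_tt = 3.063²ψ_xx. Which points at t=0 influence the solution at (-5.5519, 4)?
Domain of dependence: [-17.8039, 6.7001]. Signals travel at speed 3.063, so data within |x - -5.5519| ≤ 3.063·4 = 12.252 can reach the point.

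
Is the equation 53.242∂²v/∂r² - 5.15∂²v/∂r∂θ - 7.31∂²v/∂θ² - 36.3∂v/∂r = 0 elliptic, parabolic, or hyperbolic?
Computing B² - 4AC with A = 53.242, B = -5.15, C = -7.31: discriminant = 1583.31858 (positive). Answer: hyperbolic.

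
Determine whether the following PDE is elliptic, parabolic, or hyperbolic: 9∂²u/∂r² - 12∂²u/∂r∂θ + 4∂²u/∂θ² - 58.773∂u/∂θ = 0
Coefficients: A = 9, B = -12, C = 4. B² - 4AC = 0, which is zero, so the equation is parabolic.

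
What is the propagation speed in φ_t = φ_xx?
Infinite. The heat equation is parabolic, not hyperbolic, so disturbances propagate instantly.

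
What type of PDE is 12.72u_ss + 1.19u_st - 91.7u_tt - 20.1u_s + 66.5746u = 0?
With A = 12.72, B = 1.19, C = -91.7, the discriminant is 4667.1121. This is a hyperbolic PDE.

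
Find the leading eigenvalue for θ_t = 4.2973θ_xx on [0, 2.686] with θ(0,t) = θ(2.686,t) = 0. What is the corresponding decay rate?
Eigenvalues: λₙ = 4.2973n²π²/2.686².
First three modes:
  n=1: λ₁ = 4.2973π²/2.686² ≈ 5.879
  n=2: λ₂ = 17.1892π²/2.686² ≈ 23.515 (4× faster decay)
  n=3: λ₃ = 38.6757π²/2.686² ≈ 52.909 (9× faster decay)
As t → ∞, higher modes decay exponentially faster. The n=1 mode dominates: θ ~ c₁ sin(πx/2.686) e^{-λ₁t}.
Decay rate: λ₁ = 4.2973π²/2.686² ≈ 5.879.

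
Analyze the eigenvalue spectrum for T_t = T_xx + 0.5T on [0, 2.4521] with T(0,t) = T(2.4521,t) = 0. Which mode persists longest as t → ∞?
Eigenvalues: λₙ = n²π²/2.4521² - 0.5.
First three modes:
  n=1: λ₁ = π²/2.4521² - 0.5 ≈ 1.141
  n=2: λ₂ = 4π²/2.4521² - 0.5 ≈ 6.066
  n=3: λ₃ = 9π²/2.4521² - 0.5 ≈ 14.273
Since π²/2.4521² ≈ 1.641 > 0.5, all λₙ > 0.
The n=1 mode decays slowest → dominates as t → ∞.
Asymptotic: T ~ c₁ sin(πx/2.4521) e^{-λ₁t} with decay rate λ₁ ≈ 1.141.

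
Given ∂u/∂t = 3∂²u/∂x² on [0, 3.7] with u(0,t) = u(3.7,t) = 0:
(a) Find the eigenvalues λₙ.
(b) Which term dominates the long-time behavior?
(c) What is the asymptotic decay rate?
Eigenvalues: λₙ = 3n²π²/3.7².
First three modes:
  n=1: λ₁ = 3π²/3.7² ≈ 2.163
  n=2: λ₂ = 12π²/3.7² ≈ 8.651 (4× faster decay)
  n=3: λ₃ = 27π²/3.7² ≈ 19.465 (9× faster decay)
As t → ∞, higher modes decay exponentially faster. The n=1 mode dominates: u ~ c₁ sin(πx/3.7) e^{-λ₁t}.
Decay rate: λ₁ = 3π²/3.7² ≈ 2.163.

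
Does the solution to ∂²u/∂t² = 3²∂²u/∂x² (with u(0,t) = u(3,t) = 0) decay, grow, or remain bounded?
u oscillates (no decay). Energy is conserved; the solution oscillates indefinitely as standing waves.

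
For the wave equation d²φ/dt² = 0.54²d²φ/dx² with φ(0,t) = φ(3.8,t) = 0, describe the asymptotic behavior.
φ oscillates (no decay). Energy is conserved; the solution oscillates indefinitely as standing waves.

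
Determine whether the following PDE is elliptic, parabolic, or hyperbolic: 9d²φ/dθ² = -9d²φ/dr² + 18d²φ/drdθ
Rewriting in standard form: 9d²φ/dr² - 18d²φ/drdθ + 9d²φ/dθ² = 0. Coefficients: A = 9, B = -18, C = 9. B² - 4AC = 0, which is zero, so the equation is parabolic.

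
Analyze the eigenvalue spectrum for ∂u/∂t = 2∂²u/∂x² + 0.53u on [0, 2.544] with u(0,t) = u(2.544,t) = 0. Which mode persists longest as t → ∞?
Eigenvalues: λₙ = 2n²π²/2.544² - 0.53.
First three modes:
  n=1: λ₁ = 2π²/2.544² - 0.53 ≈ 2.52
  n=2: λ₂ = 8π²/2.544² - 0.53 ≈ 11.67
  n=3: λ₃ = 18π²/2.544² - 0.53 ≈ 26.92
Since 2π²/2.544² ≈ 3.05 > 0.53, all λₙ > 0.
The n=1 mode decays slowest → dominates as t → ∞.
Asymptotic: u ~ c₁ sin(πx/2.544) e^{-λ₁t} with decay rate λ₁ ≈ 2.52.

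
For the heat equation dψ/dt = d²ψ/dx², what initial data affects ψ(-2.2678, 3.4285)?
The entire real line. The heat equation has infinite propagation speed: any initial disturbance instantly affects all points (though exponentially small far away).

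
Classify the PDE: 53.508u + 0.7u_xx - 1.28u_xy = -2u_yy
Rewriting in standard form: 0.7u_xx - 1.28u_xy + 2u_yy + 53.508u = 0. A = 0.7, B = -1.28, C = 2. Discriminant B² - 4AC = -3.9616. Since -3.9616 < 0, elliptic.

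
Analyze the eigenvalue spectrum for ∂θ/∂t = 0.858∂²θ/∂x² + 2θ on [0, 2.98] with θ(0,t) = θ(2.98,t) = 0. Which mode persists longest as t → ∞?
Eigenvalues: λₙ = 0.858n²π²/2.98² - 2.
First three modes:
  n=1: λ₁ = 0.858π²/2.98² - 2 ≈ -1.046
  n=2: λ₂ = 3.432π²/2.98² - 2 ≈ 1.814
  n=3: λ₃ = 7.722π²/2.98² - 2 ≈ 6.582
Since 0.858π²/2.98² ≈ 0.954 < 2, λ₁ < 0.
The n=1 mode grows fastest (−λₙ is largest for n=1) → dominates.
Asymptotic: θ ~ c₁ sin(πx/2.98) e^{1.046t} (exponential growth at rate −λ₁ ≈ 1.046).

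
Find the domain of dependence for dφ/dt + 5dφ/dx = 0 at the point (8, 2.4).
A single point: x = -4. The characteristic through (8, 2.4) is x - 5t = const, so x = 8 - 5·2.4 = -4.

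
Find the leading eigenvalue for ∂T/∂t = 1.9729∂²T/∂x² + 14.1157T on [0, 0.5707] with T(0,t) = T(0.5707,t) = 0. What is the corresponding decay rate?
Eigenvalues: λₙ = 1.9729n²π²/0.5707² - 14.1157.
First three modes:
  n=1: λ₁ = 1.9729π²/0.5707² - 14.1157 ≈ 45.669
  n=2: λ₂ = 7.8916π²/0.5707² - 14.1157 ≈ 225.023
  n=3: λ₃ = 17.7561π²/0.5707² - 14.1157 ≈ 523.945
Since 1.9729π²/0.5707² ≈ 59.785 > 14.1157, all λₙ > 0.
The n=1 mode decays slowest → dominates as t → ∞.
Asymptotic: T ~ c₁ sin(πx/0.5707) e^{-λ₁t} with decay rate λ₁ ≈ 45.669.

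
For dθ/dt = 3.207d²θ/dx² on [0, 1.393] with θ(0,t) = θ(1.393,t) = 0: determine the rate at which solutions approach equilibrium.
Eigenvalues: λₙ = 3.207n²π²/1.393².
First three modes:
  n=1: λ₁ = 3.207π²/1.393² ≈ 16.312
  n=2: λ₂ = 12.828π²/1.393² ≈ 65.246 (4× faster decay)
  n=3: λ₃ = 28.863π²/1.393² ≈ 146.804 (9× faster decay)
As t → ∞, higher modes decay exponentially faster. The n=1 mode dominates: θ ~ c₁ sin(πx/1.393) e^{-λ₁t}.
Decay rate: λ₁ = 3.207π²/1.393² ≈ 16.312.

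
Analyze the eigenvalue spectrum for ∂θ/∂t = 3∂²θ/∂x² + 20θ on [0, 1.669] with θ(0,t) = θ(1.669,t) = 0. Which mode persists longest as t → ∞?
Eigenvalues: λₙ = 3n²π²/1.669² - 20.
First three modes:
  n=1: λ₁ = 3π²/1.669² - 20 ≈ -9.371
  n=2: λ₂ = 12π²/1.669² - 20 ≈ 22.518
  n=3: λ₃ = 27π²/1.669² - 20 ≈ 75.665
Since 3π²/1.669² ≈ 10.629 < 20, λ₁ < 0.
The n=1 mode grows fastest (−λₙ is largest for n=1) → dominates.
Asymptotic: θ ~ c₁ sin(πx/1.669) e^{9.371t} (exponential growth at rate −λ₁ ≈ 9.371).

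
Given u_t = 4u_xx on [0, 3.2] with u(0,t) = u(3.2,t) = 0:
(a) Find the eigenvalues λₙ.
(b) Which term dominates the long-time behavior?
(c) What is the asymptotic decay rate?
Eigenvalues: λₙ = 4n²π²/3.2².
First three modes:
  n=1: λ₁ = 4π²/3.2² ≈ 3.855
  n=2: λ₂ = 16π²/3.2² ≈ 15.421 (4× faster decay)
  n=3: λ₃ = 36π²/3.2² ≈ 34.698 (9× faster decay)
As t → ∞, higher modes decay exponentially faster. The n=1 mode dominates: u ~ c₁ sin(πx/3.2) e^{-λ₁t}.
Decay rate: λ₁ = 4π²/3.2² ≈ 3.855.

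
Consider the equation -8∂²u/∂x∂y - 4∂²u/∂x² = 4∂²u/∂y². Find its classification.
Rewriting in standard form: -4∂²u/∂x² - 8∂²u/∂x∂y - 4∂²u/∂y² = 0. Parabolic. (A = -4, B = -8, C = -4 gives B² - 4AC = 0.)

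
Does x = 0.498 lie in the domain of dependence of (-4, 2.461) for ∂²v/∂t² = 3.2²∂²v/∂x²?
Yes. The domain of dependence is [-11.8752, 3.8752], and 0.498 ∈ [-11.8752, 3.8752].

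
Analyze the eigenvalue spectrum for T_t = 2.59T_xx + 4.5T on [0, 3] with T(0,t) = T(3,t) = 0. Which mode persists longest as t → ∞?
Eigenvalues: λₙ = 2.59n²π²/3² - 4.5.
First three modes:
  n=1: λ₁ = 2.59π²/3² - 4.5 ≈ -1.66
  n=2: λ₂ = 10.36π²/3² - 4.5 ≈ 6.861
  n=3: λ₃ = 23.31π²/3² - 4.5 ≈ 21.062
Since 2.59π²/3² ≈ 2.84 < 4.5, λ₁ < 0.
The n=1 mode grows fastest (−λₙ is largest for n=1) → dominates.
Asymptotic: T ~ c₁ sin(πx/3) e^{1.66t} (exponential growth at rate −λ₁ ≈ 1.66).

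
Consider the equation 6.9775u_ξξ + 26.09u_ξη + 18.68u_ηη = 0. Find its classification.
Hyperbolic. (A = 6.9775, B = 26.09, C = 18.68 gives B² - 4AC = 159.3293.)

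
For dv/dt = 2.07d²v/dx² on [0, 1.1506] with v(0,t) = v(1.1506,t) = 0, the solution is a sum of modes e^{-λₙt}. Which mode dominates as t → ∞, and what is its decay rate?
Eigenvalues: λₙ = 2.07n²π²/1.1506².
First three modes:
  n=1: λ₁ = 2.07π²/1.1506² ≈ 15.432
  n=2: λ₂ = 8.28π²/1.1506² ≈ 61.728 (4× faster decay)
  n=3: λ₃ = 18.63π²/1.1506² ≈ 138.888 (9× faster decay)
As t → ∞, higher modes decay exponentially faster. The n=1 mode dominates: v ~ c₁ sin(πx/1.1506) e^{-λ₁t}.
Decay rate: λ₁ = 2.07π²/1.1506² ≈ 15.432.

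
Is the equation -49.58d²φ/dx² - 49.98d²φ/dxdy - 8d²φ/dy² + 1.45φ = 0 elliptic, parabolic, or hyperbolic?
Computing B² - 4AC with A = -49.58, B = -49.98, C = -8: discriminant = 911.4404 (positive). Answer: hyperbolic.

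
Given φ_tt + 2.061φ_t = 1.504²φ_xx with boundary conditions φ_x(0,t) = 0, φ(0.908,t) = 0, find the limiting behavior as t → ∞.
φ → 0. Damping (γ=2.061) dissipates energy; oscillations decay exponentially.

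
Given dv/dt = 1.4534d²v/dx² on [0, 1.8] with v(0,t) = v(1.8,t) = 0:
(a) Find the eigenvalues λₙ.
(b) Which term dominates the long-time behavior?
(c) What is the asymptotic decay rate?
Eigenvalues: λₙ = 1.4534n²π²/1.8².
First three modes:
  n=1: λ₁ = 1.4534π²/1.8² ≈ 4.427
  n=2: λ₂ = 5.8136π²/1.8² ≈ 17.709 (4× faster decay)
  n=3: λ₃ = 13.0806π²/1.8² ≈ 39.846 (9× faster decay)
As t → ∞, higher modes decay exponentially faster. The n=1 mode dominates: v ~ c₁ sin(πx/1.8) e^{-λ₁t}.
Decay rate: λ₁ = 1.4534π²/1.8² ≈ 4.427.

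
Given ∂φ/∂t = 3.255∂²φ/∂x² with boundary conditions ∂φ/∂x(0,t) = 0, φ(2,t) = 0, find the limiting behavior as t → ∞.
φ → 0. Heat escapes through the Dirichlet boundary.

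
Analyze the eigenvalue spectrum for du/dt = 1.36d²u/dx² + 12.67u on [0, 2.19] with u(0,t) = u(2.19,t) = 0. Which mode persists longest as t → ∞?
Eigenvalues: λₙ = 1.36n²π²/2.19² - 12.67.
First three modes:
  n=1: λ₁ = 1.36π²/2.19² - 12.67 ≈ -9.871
  n=2: λ₂ = 5.44π²/2.19² - 12.67 ≈ -1.475
  n=3: λ₃ = 12.24π²/2.19² - 12.67 ≈ 12.518
Since 1.36π²/2.19² ≈ 2.799 < 12.67, λ₁ < 0.
The n=1 mode grows fastest (−λₙ is largest for n=1) → dominates.
Asymptotic: u ~ c₁ sin(πx/2.19) e^{9.871t} (exponential growth at rate −λ₁ ≈ 9.871).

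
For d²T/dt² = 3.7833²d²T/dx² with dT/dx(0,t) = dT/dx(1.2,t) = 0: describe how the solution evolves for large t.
T oscillates about a mean that drifts linearly in t (generically unbounded; no decay). There is no damping, so the nonconstant modes persist as standing waves (energy conserved, no decay). But with Neumann conditions at both ends the constant mode has eigenvalue 0: the spatial mean M(t) of T satisfies M'' = 0, so M(t) = M(0) + M'(0)·t. Unless the initial velocity has zero mean (∫T_t(x,0)dx = 0), the solution grows linearly in t (unbounded, though not exponentially); if it does have zero mean, the solution stays bounded and simply oscillates.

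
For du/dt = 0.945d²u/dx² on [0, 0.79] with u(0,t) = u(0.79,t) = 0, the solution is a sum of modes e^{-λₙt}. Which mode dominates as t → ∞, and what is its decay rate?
Eigenvalues: λₙ = 0.945n²π²/0.79².
First three modes:
  n=1: λ₁ = 0.945π²/0.79² ≈ 14.944
  n=2: λ₂ = 3.78π²/0.79² ≈ 59.777 (4× faster decay)
  n=3: λ₃ = 8.505π²/0.79² ≈ 134.499 (9× faster decay)
As t → ∞, higher modes decay exponentially faster. The n=1 mode dominates: u ~ c₁ sin(πx/0.79) e^{-λ₁t}.
Decay rate: λ₁ = 0.945π²/0.79² ≈ 14.944.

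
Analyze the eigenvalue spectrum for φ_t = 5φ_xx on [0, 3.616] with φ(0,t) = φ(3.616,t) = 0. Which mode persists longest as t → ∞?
Eigenvalues: λₙ = 5n²π²/3.616².
First three modes:
  n=1: λ₁ = 5π²/3.616² ≈ 3.774
  n=2: λ₂ = 20π²/3.616² ≈ 15.096 (4× faster decay)
  n=3: λ₃ = 45π²/3.616² ≈ 33.967 (9× faster decay)
As t → ∞, higher modes decay exponentially faster. The n=1 mode dominates: φ ~ c₁ sin(πx/3.616) e^{-λ₁t}.
Decay rate: λ₁ = 5π²/3.616² ≈ 3.774.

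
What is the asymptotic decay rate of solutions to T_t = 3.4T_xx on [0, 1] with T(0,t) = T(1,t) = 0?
Eigenvalues: λₙ = 3.4n²π².
First three modes:
  n=1: λ₁ = 3.4π² ≈ 33.557
  n=2: λ₂ = 13.6π² ≈ 134.227 (4× faster decay)
  n=3: λ₃ = 30.6π² ≈ 302.01 (9× faster decay)
As t → ∞, higher modes decay exponentially faster. The n=1 mode dominates: T ~ c₁ sin(πx) e^{-λ₁t}.
Decay rate: λ₁ = 3.4π² ≈ 33.557.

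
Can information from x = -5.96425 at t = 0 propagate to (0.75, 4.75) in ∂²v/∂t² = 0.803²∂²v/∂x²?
No. The domain of dependence is [-3.06425, 4.56425], and -5.96425 is outside this interval.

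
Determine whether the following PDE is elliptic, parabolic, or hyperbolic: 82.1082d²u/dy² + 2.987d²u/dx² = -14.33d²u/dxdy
Rewriting in standard form: 2.987d²u/dx² + 14.33d²u/dxdy + 82.1082d²u/dy² = 0. Coefficients: A = 2.987, B = 14.33, C = 82.1082. B² - 4AC = -775.6798736, which is negative, so the equation is elliptic.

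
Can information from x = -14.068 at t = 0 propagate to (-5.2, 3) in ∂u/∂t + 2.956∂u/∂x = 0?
Yes. The characteristic through (-5.2, 3) passes through x = -14.068.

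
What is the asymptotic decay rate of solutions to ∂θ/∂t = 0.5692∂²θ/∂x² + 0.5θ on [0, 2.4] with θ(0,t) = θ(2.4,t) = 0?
Eigenvalues: λₙ = 0.5692n²π²/2.4² - 0.5.
First three modes:
  n=1: λ₁ = 0.5692π²/2.4² - 0.5 ≈ 0.475
  n=2: λ₂ = 2.2768π²/2.4² - 0.5 ≈ 3.401
  n=3: λ₃ = 5.1228π²/2.4² - 0.5 ≈ 8.278
Since 0.5692π²/2.4² ≈ 0.975 > 0.5, all λₙ > 0.
The n=1 mode decays slowest → dominates as t → ∞.
Asymptotic: θ ~ c₁ sin(πx/2.4) e^{-λ₁t} with decay rate λ₁ ≈ 0.475.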